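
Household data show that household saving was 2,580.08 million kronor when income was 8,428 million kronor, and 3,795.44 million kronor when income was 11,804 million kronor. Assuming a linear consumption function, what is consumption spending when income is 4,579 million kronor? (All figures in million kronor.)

C = 3384.56

MPS = ΔS/ΔY = (3795.44 − 2580.08)/(11804 − 8428) = 1215.36/3376 = 0.36
MPC = 1 − MPS = 0.64
Autonomous saving = 2580.08 − 0.36(8428) = -454, so a = 454
C = 454 + 0.64(4579) = 454 + 2930.56 = 3384.56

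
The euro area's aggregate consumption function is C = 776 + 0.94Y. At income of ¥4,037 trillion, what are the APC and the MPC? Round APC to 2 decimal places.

MPC = 0.94 (the slope of the consumption function)
C = 776 + 0.94(4037) = 4570.78, so APC = 4570.78/4037 = 1.13

APC = 1.13; MPC = 0.94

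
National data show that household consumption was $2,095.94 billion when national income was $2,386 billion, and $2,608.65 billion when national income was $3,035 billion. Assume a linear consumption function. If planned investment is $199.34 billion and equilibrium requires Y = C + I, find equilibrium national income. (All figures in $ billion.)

MPC = (2608.65 − 2095.94)/(3035 − 2386) = 512.71/649 = 0.79
a = 2095.94 − 0.79(2386) = 211
Equilibrium: Y = 211 + 0.79Y + 199.34
0.21Y = 410.34, so Y = 410.34/0.21 = 1954

Y = 1954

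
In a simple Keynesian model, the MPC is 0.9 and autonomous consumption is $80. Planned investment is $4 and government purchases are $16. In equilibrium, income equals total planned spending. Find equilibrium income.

Y = C + I + G = 80 + 0.9Y + 4 + 16
Y − 0.9Y = 100
0.1Y = 100, so Y = 100/0.1 = 1000

Y = 1000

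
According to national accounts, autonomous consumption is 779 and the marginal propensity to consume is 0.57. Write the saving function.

S = -779 + 0.43Y

S = Y − C = Y − (779 + 0.57Y) = -779 + (1 − 0.57)Y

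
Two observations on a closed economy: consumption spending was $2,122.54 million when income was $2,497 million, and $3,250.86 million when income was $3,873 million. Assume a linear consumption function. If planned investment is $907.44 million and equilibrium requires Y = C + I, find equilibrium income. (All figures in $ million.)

MPC = (3250.86 − 2122.54)/(3873 − 2497) = 1128.32/1376 = 0.82
a = 2122.54 − 0.82(2497) = 75
Equilibrium: Y = 75 + 0.82Y + 907.44
0.18Y = 982.44, so Y = 982.44/0.18 = 5458

Y = 5458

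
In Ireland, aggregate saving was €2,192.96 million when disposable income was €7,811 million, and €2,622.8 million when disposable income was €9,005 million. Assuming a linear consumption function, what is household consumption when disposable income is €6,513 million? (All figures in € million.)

C = 4787.32

MPS = ΔS/ΔY = (2622.8 − 2192.96)/(9005 − 7811) = 429.84/1194 = 0.36
MPC = 1 − MPS = 0.64
Autonomous saving = 2192.96 − 0.36(7811) = -619, so a = 619
C = 619 + 0.64(6513) = 619 + 4168.32 = 4787.32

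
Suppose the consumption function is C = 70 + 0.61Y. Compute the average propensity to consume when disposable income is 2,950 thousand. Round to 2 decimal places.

APC = 0.63

C = 70 + 0.61(2950) = 1869.5
APC = C/Y = 1869.5/2950 = 0.63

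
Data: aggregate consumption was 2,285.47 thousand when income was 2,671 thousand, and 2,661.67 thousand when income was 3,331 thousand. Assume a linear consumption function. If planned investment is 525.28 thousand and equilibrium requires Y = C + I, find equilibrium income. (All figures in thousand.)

MPC = (2661.67 − 2285.47)/(3331 − 2671) = 376.2/660 = 0.57
a = 2285.47 − 0.57(2671) = 763
Equilibrium: Y = 763 + 0.57Y + 525.28
0.43Y = 1288.28, so Y = 1288.28/0.43 = 2996

Y = 2996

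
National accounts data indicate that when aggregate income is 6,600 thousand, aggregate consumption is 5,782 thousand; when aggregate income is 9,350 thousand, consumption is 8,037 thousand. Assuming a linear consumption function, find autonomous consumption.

MPC = ΔC/ΔY = (8037 − 5782)/(9350 − 6600) = 2255/2750 = 0.82
a = C − MPC·Y = 5782 − 0.82(6600) = 5782 − 5412 = 370

a = 370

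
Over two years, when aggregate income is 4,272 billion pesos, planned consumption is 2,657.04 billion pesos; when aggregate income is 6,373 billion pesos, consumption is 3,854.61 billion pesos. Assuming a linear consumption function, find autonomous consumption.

a = 222

MPC = ΔC/ΔY = (3854.61 − 2657.04)/(6373 − 4272) = 1197.57/2101 = 0.57
a = C − MPC·Y = 2657.04 − 0.57(4272) = 2657.04 − 2435.04 = 222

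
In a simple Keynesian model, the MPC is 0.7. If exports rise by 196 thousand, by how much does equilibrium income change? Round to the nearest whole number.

The multiplier is 1/(1 − MPC) = 1/0.3.
ΔY = 196/0.3 = 653.33 ≈ 653

ΔY ≈ 653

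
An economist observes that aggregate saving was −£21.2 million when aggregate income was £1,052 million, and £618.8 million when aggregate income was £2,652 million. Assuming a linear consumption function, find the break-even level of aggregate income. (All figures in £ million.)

Y = 1105

MPS = ΔS/ΔY = (618.8 − (-21.2))/(2652 − 1052) = 640/1600 = 0.4
MPC = 1 − MPS = 0.6
From S(1052) = -21.2: −a + 0.4(1052) = -21.2, so a = 420.8 − (-21.2) = 442
Break-even (S = 0): Y = a/MPS = 442/0.4 = 1105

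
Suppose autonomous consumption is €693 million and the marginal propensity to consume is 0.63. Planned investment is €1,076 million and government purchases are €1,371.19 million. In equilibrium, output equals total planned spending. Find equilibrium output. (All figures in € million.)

Y = 8487

Y = C + I + G = 693 + 0.63Y + 1076 + 1371.19
Y − 0.63Y = 3140.19
0.37Y = 3140.19, so Y = 3140.19/0.37 = 8487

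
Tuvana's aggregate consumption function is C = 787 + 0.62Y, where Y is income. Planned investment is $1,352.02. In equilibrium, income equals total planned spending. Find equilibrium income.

Y = C + I = 787 + 0.62Y + 1352.02
Y − 0.62Y = 2139.02
0.38Y = 2139.02, so Y = 2139.02/0.38 = 5629

Y = 5629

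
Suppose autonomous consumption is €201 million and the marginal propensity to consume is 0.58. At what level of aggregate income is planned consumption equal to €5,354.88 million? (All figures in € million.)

201 + 0.58Y = 5354.88
0.58Y = 5153.88, so Y = 5153.88/0.58 = 8886

Y = 8886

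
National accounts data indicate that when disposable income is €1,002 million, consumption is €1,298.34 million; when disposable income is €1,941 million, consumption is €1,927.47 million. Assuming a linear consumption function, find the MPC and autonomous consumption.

MPC = ΔC/ΔY = (1927.47 − 1298.34)/(1941 − 1002) = 629.13/939 = 0.67
a = C − MPC·Y = 1298.34 − 0.67(1002) = 1298.34 − 671.34 = 627

MPC = 0.67; a = 627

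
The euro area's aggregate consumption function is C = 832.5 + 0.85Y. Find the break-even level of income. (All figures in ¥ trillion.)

At break-even, C = Y: 832.5 + 0.85Y = Y
0.15Y = 832.5, so Y = 832.5/0.15 = 5550

Y = 5550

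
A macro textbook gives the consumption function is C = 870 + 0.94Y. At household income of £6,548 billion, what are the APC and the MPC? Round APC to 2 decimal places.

APC = 1.07; MPC = 0.94

MPC = 0.94 (the slope of the consumption function)
C = 870 + 0.94(6548) = 7025.12, so APC = 7025.12/6548 = 1.07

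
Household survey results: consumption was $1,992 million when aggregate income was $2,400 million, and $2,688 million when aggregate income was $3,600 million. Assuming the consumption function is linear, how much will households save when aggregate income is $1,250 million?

S = -75

MPC = (2688 − 1992)/(3600 − 2400) = 696/1200 = 0.58
a = 1992 − 0.58(2400) = 1992 − 1392 = 600
C = 600 + 0.58(1250) = 1325
S = 1250 − 1325 = -75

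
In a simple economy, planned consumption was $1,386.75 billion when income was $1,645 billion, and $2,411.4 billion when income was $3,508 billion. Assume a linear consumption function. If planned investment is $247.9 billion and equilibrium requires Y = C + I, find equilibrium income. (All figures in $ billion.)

Y = 1622

MPC = (2411.4 − 1386.75)/(3508 − 1645) = 1024.65/1863 = 0.55
a = 1386.75 − 0.55(1645) = 482
Equilibrium: Y = 482 + 0.55Y + 247.9
0.45Y = 729.9, so Y = 729.9/0.45 = 1622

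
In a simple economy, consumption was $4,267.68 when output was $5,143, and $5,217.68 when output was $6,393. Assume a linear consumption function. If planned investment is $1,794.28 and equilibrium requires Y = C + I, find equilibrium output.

Y = 8972

MPC = (5217.68 − 4267.68)/(6393 − 5143) = 950/1250 = 0.76
a = 4267.68 − 0.76(5143) = 359
Equilibrium: Y = 359 + 0.76Y + 1794.28
0.24Y = 2153.28, so Y = 2153.28/0.24 = 8972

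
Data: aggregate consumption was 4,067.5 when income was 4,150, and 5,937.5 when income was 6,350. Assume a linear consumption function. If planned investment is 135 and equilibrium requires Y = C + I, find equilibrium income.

Y = 4500

MPC = (5937.5 − 4067.5)/(6350 − 4150) = 1870/2200 = 0.85
a = 4067.5 − 0.85(4150) = 540
Equilibrium: Y = 540 + 0.85Y + 135
0.15Y = 675, so Y = 675/0.15 = 4500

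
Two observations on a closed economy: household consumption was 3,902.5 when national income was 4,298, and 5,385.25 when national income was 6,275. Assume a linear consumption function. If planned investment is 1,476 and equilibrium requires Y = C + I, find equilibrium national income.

Y = 8620

MPC = (5385.25 − 3902.5)/(6275 − 4298) = 1482.75/1977 = 0.75
a = 3902.5 − 0.75(4298) = 679
Equilibrium: Y = 679 + 0.75Y + 1476
0.25Y = 2155, so Y = 2155/0.25 = 8620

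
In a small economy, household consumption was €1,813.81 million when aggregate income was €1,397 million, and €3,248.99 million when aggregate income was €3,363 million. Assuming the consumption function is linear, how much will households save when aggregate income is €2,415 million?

MPC = (3248.99 − 1813.81)/(3363 − 1397) = 1435.18/1966 = 0.73
a = 1813.81 − 0.73(1397) = 1813.81 − 1019.81 = 794
C = 794 + 0.73(2415) = 2556.95
S = 2415 − 2556.95 = -141.95

S = -141.95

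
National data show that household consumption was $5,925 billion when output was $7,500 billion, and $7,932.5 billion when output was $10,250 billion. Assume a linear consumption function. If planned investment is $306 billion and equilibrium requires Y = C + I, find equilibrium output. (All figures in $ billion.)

Y = 2800

MPC = (7932.5 − 5925)/(10250 − 7500) = 2007.5/2750 = 0.73
a = 5925 − 0.73(7500) = 450
Equilibrium: Y = 450 + 0.73Y + 306
0.27Y = 756, so Y = 756/0.27 = 2800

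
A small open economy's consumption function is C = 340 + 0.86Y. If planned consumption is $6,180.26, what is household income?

340 + 0.86Y = 6180.26
0.86Y = 5840.26, so Y = 5840.26/0.86 = 6791

Y = 6791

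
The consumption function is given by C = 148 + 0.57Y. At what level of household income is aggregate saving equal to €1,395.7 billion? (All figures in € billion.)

Y = 3590

S = Y − C = -148 + 0.43Y
-148 + 0.43Y = 1395.7, so 0.43Y = 1543.7 and Y = 3590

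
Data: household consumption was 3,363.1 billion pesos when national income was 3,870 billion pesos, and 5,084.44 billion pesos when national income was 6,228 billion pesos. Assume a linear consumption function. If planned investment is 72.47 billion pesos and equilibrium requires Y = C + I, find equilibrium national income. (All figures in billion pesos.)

Y = 2261

MPC = (5084.44 − 3363.1)/(6228 − 3870) = 1721.34/2358 = 0.73
a = 3363.1 − 0.73(3870) = 538
Equilibrium: Y = 538 + 0.73Y + 72.47
0.27Y = 610.47, so Y = 610.47/0.27 = 2261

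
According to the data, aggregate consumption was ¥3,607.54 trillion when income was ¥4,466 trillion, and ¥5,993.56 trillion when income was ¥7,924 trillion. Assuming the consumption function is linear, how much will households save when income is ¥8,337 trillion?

S = 2058.47

MPC = (5993.56 − 3607.54)/(7924 − 4466) = 2386.02/3458 = 0.69
a = 3607.54 − 0.69(4466) = 3607.54 − 3081.54 = 526
C = 526 + 0.69(8337) = 6278.53
S = 8337 − 6278.53 = 2058.47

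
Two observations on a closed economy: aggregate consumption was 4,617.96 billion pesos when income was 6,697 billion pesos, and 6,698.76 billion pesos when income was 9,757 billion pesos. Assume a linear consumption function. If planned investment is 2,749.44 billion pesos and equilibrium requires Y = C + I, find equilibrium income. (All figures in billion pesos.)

MPC = (6698.76 − 4617.96)/(9757 − 6697) = 2080.8/3060 = 0.68
a = 4617.96 − 0.68(6697) = 64
Equilibrium: Y = 64 + 0.68Y + 2749.44
0.32Y = 2813.44, so Y = 2813.44/0.32 = 8792

Y = 8792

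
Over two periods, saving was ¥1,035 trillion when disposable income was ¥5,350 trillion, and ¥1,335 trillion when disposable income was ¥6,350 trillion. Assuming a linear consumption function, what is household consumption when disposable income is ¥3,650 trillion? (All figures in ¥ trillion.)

MPS = ΔS/ΔY = (1335 − 1035)/(6350 − 5350) = 300/1000 = 0.3
MPC = 1 − MPS = 0.7
Autonomous saving = 1035 − 0.3(5350) = -570, so a = 570
C = 570 + 0.7(3650) = 570 + 2555 = 3125

C = 3125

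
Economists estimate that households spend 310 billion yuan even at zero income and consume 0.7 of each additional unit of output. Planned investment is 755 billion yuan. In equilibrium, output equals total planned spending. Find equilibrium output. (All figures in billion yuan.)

Y = 3550

Y = C + I = 310 + 0.7Y + 755
Y − 0.7Y = 1065
0.3Y = 1065, so Y = 1065/0.3 = 3550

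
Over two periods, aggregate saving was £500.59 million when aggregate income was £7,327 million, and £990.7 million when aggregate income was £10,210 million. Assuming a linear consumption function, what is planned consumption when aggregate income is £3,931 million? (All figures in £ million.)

MPS = ΔS/ΔY = (990.7 − 500.59)/(10210 − 7327) = 490.11/2883 = 0.17
MPC = 1 − MPS = 0.83
Autonomous saving = 500.59 − 0.17(7327) = -745, so a = 745
C = 745 + 0.83(3931) = 745 + 3262.73 = 4007.73

C = 4007.73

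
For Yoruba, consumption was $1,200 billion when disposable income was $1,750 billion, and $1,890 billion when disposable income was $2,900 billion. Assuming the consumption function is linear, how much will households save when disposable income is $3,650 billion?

MPC = (1890 − 1200)/(2900 − 1750) = 690/1150 = 0.6
a = 1200 − 0.6(1750) = 1200 − 1050 = 150
C = 150 + 0.6(3650) = 2340
S = 3650 − 2340 = 1310

S = 1310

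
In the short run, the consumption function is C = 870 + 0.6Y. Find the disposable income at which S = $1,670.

S = Y − C = -870 + 0.4Y
-870 + 0.4Y = 1670, so 0.4Y = 2540 and Y = 6350

Y = 6350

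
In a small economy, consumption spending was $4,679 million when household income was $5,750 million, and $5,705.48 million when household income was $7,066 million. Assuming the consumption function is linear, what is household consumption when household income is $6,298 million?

C = 5106.44

MPC = (5705.48 − 4679)/(7066 − 5750) = 1026.48/1316 = 0.78
a = 4679 − 0.78(5750) = 4679 − 4485 = 194
C = 194 + 0.78(6298) = 194 + 4912.44 = 5106.44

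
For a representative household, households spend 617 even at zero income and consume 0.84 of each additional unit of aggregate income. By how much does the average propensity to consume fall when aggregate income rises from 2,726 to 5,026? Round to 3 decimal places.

At Y = 2726: C = 617 + 0.84(2726) = 2906.84, APC = 2906.84/2726 = 1.0663
At Y = 5026: C = 4838.84, APC = 4838.84/5026 = 0.9628
Fall in APC = 1.0663 − 0.9628 = 0.1035 ≈ 0.104

ΔAPC = 0.104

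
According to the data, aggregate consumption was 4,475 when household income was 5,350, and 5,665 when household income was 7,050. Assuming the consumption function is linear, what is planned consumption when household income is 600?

MPC = (5665 − 4475)/(7050 − 5350) = 1190/1700 = 0.7
a = 4475 − 0.7(5350) = 4475 − 3745 = 730
C = 730 + 0.7(600) = 730 + 420 = 1150

C = 1150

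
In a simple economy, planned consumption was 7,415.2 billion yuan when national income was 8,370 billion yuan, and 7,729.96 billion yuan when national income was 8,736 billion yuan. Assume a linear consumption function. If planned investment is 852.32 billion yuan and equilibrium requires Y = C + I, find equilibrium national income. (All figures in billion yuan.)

MPC = (7729.96 − 7415.2)/(8736 − 8370) = 314.76/366 = 0.86
a = 7415.2 − 0.86(8370) = 217
Equilibrium: Y = 217 + 0.86Y + 852.32
0.14Y = 1069.32, so Y = 1069.32/0.14 = 7638

Y = 7638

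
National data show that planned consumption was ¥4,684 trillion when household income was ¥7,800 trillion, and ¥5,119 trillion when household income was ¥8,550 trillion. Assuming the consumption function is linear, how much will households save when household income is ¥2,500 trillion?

MPC = (5119 − 4684)/(8550 − 7800) = 435/750 = 0.58
a = 4684 − 0.58(7800) = 4684 − 4524 = 160
C = 160 + 0.58(2500) = 1610
S = 2500 − 1610 = 890

S = 890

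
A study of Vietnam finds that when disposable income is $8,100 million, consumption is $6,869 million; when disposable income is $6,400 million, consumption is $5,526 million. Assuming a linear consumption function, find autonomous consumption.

MPC = ΔC/ΔY = (6869 − 5526)/(8100 − 6400) = 1343/1700 = 0.79
a = C − MPC·Y = 5526 − 0.79(6400) = 5526 − 5056 = 470

a = 470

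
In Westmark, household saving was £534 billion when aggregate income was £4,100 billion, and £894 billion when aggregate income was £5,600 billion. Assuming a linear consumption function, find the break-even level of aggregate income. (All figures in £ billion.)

MPS = ΔS/ΔY = (894 − 534)/(5600 − 4100) = 360/1500 = 0.24
MPC = 1 − MPS = 0.76
From S(4100) = 534: −a + 0.24(4100) = 534, so a = 984 − 534 = 450
Break-even (S = 0): Y = a/MPS = 450/0.24 = 1875

Y = 1875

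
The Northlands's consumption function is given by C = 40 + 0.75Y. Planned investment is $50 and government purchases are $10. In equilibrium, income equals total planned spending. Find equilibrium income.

Y = C + I + G = 40 + 0.75Y + 50 + 10
Y − 0.75Y = 100
0.25Y = 100, so Y = 100/0.25 = 400

Y = 400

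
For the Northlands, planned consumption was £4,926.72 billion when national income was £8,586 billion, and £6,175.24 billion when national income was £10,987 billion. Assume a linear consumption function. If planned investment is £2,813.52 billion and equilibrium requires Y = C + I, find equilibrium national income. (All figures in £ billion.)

Y = 6824

MPC = (6175.24 − 4926.72)/(10987 − 8586) = 1248.52/2401 = 0.52
a = 4926.72 − 0.52(8586) = 462
Equilibrium: Y = 462 + 0.52Y + 2813.52
0.48Y = 3275.52, so Y = 3275.52/0.48 = 6824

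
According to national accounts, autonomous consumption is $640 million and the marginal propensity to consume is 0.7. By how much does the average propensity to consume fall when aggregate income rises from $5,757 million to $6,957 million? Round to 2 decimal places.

At Y = 5757: C = 640 + 0.7(5757) = 4669.9, APC = 4669.9/5757 = 0.811
At Y = 6957: C = 5509.9, APC = 5509.9/6957 = 0.792
Fall in APC = 0.811 − 0.792 = 0.019 ≈ 0.02

ΔAPC = 0.02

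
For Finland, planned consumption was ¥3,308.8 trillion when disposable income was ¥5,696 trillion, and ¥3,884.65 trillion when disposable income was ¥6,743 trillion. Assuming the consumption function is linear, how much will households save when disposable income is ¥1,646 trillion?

MPC = (3884.65 − 3308.8)/(6743 − 5696) = 575.85/1047 = 0.55
a = 3308.8 − 0.55(5696) = 3308.8 − 3132.8 = 176
C = 176 + 0.55(1646) = 1081.3
S = 1646 − 1081.3 = 564.7

S = 564.7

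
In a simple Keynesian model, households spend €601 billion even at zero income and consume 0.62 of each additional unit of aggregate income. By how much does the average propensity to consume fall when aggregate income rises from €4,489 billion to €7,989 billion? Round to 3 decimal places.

At Y = 4489: C = 601 + 0.62(4489) = 3384.18, APC = 3384.18/4489 = 0.7539
At Y = 7989: C = 5554.18, APC = 5554.18/7989 = 0.6952
Fall in APC = 0.7539 − 0.6952 = 0.0587 ≈ 0.059

ΔAPC = 0.059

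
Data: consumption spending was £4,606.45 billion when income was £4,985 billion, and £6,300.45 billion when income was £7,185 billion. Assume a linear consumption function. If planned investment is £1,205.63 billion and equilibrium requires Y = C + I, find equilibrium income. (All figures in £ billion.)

Y = 8581

MPC = (6300.45 − 4606.45)/(7185 − 4985) = 1694/2200 = 0.77
a = 4606.45 − 0.77(4985) = 768
Equilibrium: Y = 768 + 0.77Y + 1205.63
0.23Y = 1973.63, so Y = 1973.63/0.23 = 8581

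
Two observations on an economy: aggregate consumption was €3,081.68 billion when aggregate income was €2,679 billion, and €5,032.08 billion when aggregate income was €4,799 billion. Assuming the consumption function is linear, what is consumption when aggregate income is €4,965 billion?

MPC = (5032.08 − 3081.68)/(4799 − 2679) = 1950.4/2120 = 0.92
a = 3081.68 − 0.92(2679) = 3081.68 − 2464.68 = 617
C = 617 + 0.92(4965) = 617 + 4567.8 = 5184.8

C = 5184.8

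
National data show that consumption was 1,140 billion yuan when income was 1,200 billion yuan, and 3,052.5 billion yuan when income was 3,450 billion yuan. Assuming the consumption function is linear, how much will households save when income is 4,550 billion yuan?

S = 562.5

MPC = (3052.5 − 1140)/(3450 − 1200) = 1912.5/2250 = 0.85
a = 1140 − 0.85(1200) = 1140 − 1020 = 120
C = 120 + 0.85(4550) = 3987.5
S = 4550 − 3987.5 = 562.5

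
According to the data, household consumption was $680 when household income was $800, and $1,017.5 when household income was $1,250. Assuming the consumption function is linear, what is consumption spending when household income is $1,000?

MPC = (1017.5 − 680)/(1250 − 800) = 337.5/450 = 0.75
a = 680 − 0.75(800) = 680 − 600 = 80
C = 80 + 0.75(1000) = 80 + 750 = 830

C = 830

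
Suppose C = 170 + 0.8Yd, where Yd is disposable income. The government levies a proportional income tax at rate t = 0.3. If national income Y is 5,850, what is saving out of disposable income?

S = 649

Yd = (1 − 0.3)(5850) = 0.7(5850) = 4095
C = 170 + 0.8(4095) = 170 + 3276 = 3446
S = Yd − C = 4095 − 3446 = 649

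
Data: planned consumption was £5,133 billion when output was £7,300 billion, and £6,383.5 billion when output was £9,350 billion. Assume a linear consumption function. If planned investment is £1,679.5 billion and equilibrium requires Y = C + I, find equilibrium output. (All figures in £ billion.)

MPC = (6383.5 − 5133)/(9350 − 7300) = 1250.5/2050 = 0.61
a = 5133 − 0.61(7300) = 680
Equilibrium: Y = 680 + 0.61Y + 1679.5
0.39Y = 2359.5, so Y = 2359.5/0.39 = 6050

Y = 6050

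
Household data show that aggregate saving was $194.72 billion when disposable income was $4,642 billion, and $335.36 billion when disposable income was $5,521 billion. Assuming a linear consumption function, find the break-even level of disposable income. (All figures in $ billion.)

MPS = ΔS/ΔY = (335.36 − 194.72)/(5521 − 4642) = 140.64/879 = 0.16
MPC = 1 − MPS = 0.84
From S(4642) = 194.72: −a + 0.16(4642) = 194.72, so a = 742.72 − 194.72 = 548
Break-even (S = 0): Y = a/MPS = 548/0.16 = 3425

Y = 3425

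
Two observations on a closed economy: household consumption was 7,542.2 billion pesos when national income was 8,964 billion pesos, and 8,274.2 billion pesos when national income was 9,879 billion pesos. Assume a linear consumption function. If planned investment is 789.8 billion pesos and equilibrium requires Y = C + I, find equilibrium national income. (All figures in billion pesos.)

MPC = (8274.2 − 7542.2)/(9879 − 8964) = 732/915 = 0.8
a = 7542.2 − 0.8(8964) = 371
Equilibrium: Y = 371 + 0.8Y + 789.8
0.2Y = 1160.8, so Y = 1160.8/0.2 = 5804

Y = 5804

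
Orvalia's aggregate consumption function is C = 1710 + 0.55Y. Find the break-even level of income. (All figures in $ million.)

At break-even, C = Y: 1710 + 0.55Y = Y
0.45Y = 1710, so Y = 1710/0.45 = 3800

Y = 3800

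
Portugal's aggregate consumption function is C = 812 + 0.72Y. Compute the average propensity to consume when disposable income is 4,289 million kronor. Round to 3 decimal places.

C = 812 + 0.72(4289) = 3900.08
APC = C/Y = 3900.08/4289 = 0.909

APC = 0.909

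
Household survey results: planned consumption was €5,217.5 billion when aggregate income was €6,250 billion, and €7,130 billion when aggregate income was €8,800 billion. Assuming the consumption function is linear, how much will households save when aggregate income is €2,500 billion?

MPC = (7130 − 5217.5)/(8800 − 6250) = 1912.5/2550 = 0.75
a = 5217.5 − 0.75(6250) = 5217.5 − 4687.5 = 530
C = 530 + 0.75(2500) = 2405
S = 2500 − 2405 = 95

S = 95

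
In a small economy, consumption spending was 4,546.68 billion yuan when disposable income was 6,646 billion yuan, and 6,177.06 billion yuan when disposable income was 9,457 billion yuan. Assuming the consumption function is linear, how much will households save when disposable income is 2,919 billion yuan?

S = 533.98

MPC = (6177.06 − 4546.68)/(9457 − 6646) = 1630.38/2811 = 0.58
a = 4546.68 − 0.58(6646) = 4546.68 − 3854.68 = 692
C = 692 + 0.58(2919) = 2385.02
S = 2919 − 2385.02 = 533.98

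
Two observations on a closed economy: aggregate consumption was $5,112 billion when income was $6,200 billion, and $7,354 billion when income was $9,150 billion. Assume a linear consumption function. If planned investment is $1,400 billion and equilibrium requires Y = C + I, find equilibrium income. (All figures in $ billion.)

MPC = (7354 − 5112)/(9150 − 6200) = 2242/2950 = 0.76
a = 5112 − 0.76(6200) = 400
Equilibrium: Y = 400 + 0.76Y + 1400
0.24Y = 1800, so Y = 1800/0.24 = 7500

Y = 7500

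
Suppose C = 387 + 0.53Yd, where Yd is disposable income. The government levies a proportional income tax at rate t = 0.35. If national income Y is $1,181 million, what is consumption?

Yd = (1 − 0.35)(1181) = 0.65(1181) = 767.65
C = 387 + 0.53(767.65) = 387 + 406.8545 = 793.8545

C = 793.8545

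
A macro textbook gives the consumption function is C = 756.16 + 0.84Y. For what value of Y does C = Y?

Y = 4726

At break-even, C = Y: 756.16 + 0.84Y = Y
0.16Y = 756.16, so Y = 756.16/0.16 = 4726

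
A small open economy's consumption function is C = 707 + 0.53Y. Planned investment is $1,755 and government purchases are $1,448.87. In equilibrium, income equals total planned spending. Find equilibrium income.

Y = C + I + G = 707 + 0.53Y + 1755 + 1448.87
Y − 0.53Y = 3910.87
0.47Y = 3910.87, so Y = 3910.87/0.47 = 8321

Y = 8321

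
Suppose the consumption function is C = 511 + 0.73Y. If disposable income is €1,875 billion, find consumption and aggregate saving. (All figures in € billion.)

C = 1879.75; S = -4.75

C = 511 + 0.73(1875) = 511 + 1368.75 = 1879.75
S = Y − C = 1875 − 1879.75 = -4.75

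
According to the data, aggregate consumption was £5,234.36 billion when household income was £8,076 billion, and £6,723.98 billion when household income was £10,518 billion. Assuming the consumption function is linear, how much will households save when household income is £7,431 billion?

S = 2590.09

MPC = (6723.98 − 5234.36)/(10518 − 8076) = 1489.62/2442 = 0.61
a = 5234.36 − 0.61(8076) = 5234.36 − 4926.36 = 308
C = 308 + 0.61(7431) = 4840.91
S = 7431 − 4840.91 = 2590.09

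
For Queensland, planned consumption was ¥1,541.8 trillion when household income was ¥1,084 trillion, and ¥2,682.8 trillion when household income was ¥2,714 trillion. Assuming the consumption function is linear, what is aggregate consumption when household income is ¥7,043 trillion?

C = 5713.1

MPC = (2682.8 − 1541.8)/(2714 − 1084) = 1141/1630 = 0.7
a = 1541.8 − 0.7(1084) = 1541.8 − 758.8 = 783
C = 783 + 0.7(7043) = 783 + 4930.1 = 5713.1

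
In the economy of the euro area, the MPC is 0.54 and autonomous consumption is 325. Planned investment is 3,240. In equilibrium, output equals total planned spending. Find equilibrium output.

Y = 7750

Y = C + I = 325 + 0.54Y + 3240
Y − 0.54Y = 3565
0.46Y = 3565, so Y = 3565/0.46 = 7750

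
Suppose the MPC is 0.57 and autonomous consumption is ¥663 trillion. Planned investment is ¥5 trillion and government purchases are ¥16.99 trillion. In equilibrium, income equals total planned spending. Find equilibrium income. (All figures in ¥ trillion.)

Y = 1593

Y = C + I + G = 663 + 0.57Y + 5 + 16.99
Y − 0.57Y = 684.99
0.43Y = 684.99, so Y = 684.99/0.43 = 1593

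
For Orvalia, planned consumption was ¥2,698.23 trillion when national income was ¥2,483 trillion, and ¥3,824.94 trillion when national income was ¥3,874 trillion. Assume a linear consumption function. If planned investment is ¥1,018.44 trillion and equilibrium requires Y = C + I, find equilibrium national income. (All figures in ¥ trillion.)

Y = 8976

MPC = (3824.94 − 2698.23)/(3874 − 2483) = 1126.71/1391 = 0.81
a = 2698.23 − 0.81(2483) = 687
Equilibrium: Y = 687 + 0.81Y + 1018.44
0.19Y = 1705.44, so Y = 1705.44/0.19 = 8976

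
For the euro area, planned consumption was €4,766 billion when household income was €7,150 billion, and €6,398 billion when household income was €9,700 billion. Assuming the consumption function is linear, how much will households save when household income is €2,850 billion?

MPC = (6398 − 4766)/(9700 − 7150) = 1632/2550 = 0.64
a = 4766 − 0.64(7150) = 4766 − 4576 = 190
C = 190 + 0.64(2850) = 2014
S = 2850 − 2014 = 836

S = 836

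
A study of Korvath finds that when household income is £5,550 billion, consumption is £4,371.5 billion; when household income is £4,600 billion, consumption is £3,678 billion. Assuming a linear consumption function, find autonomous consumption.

a = 320

MPC = ΔC/ΔY = (4371.5 − 3678)/(5550 − 4600) = 693.5/950 = 0.73
a = C − MPC·Y = 3678 − 0.73(4600) = 3678 − 3358 = 320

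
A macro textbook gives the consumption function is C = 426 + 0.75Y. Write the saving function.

S = -426 + 0.25Y

S = Y − C = Y − (426 + 0.75Y) = -426 + (1 − 0.75)Y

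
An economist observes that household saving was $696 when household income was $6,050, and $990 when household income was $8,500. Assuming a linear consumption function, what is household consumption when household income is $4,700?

C = 4166

MPS = ΔS/ΔY = (990 − 696)/(8500 − 6050) = 294/2450 = 0.12
MPC = 1 − MPS = 0.88
Autonomous saving = 696 − 0.12(6050) = -30, so a = 30
C = 30 + 0.88(4700) = 30 + 4136 = 4166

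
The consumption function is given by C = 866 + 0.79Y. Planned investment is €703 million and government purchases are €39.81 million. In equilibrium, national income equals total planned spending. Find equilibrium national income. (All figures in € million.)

Y = 7661

Y = C + I + G = 866 + 0.79Y + 703 + 39.81
Y − 0.79Y = 1608.81
0.21Y = 1608.81, so Y = 1608.81/0.21 = 7661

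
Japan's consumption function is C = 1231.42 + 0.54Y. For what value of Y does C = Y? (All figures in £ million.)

Y = 2677

At break-even, C = Y: 1231.42 + 0.54Y = Y
0.46Y = 1231.42, so Y = 1231.42/0.46 = 2677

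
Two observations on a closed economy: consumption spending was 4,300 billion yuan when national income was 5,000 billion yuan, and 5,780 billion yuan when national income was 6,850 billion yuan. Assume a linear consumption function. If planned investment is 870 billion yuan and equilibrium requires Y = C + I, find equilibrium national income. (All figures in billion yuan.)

Y = 5850

MPC = (5780 − 4300)/(6850 − 5000) = 1480/1850 = 0.8
a = 4300 − 0.8(5000) = 300
Equilibrium: Y = 300 + 0.8Y + 870
0.2Y = 1170, so Y = 1170/0.2 = 5850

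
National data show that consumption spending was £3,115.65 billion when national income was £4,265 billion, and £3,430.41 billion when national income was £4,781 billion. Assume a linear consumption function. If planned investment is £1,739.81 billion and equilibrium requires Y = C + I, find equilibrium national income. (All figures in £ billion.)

Y = 5779

MPC = (3430.41 − 3115.65)/(4781 − 4265) = 314.76/516 = 0.61
a = 3115.65 − 0.61(4265) = 514
Equilibrium: Y = 514 + 0.61Y + 1739.81
0.39Y = 2253.81, so Y = 2253.81/0.39 = 5779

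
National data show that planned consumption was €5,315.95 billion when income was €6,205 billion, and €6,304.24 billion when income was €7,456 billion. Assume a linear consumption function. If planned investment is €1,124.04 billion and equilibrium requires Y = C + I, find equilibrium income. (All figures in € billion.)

Y = 7324

MPC = (6304.24 − 5315.95)/(7456 − 6205) = 988.29/1251 = 0.79
a = 5315.95 − 0.79(6205) = 414
Equilibrium: Y = 414 + 0.79Y + 1124.04
0.21Y = 1538.04, so Y = 1538.04/0.21 = 7324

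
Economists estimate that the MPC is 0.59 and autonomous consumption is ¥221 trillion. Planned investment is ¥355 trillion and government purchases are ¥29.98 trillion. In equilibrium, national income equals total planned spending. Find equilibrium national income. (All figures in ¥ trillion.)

Y = 1478

Y = C + I + G = 221 + 0.59Y + 355 + 29.98
Y − 0.59Y = 605.98
0.41Y = 605.98, so Y = 605.98/0.41 = 1478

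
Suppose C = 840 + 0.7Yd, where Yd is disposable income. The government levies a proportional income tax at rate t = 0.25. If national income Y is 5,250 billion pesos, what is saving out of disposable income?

S = 341.25

Yd = (1 − 0.25)(5250) = 0.75(5250) = 3937.5
C = 840 + 0.7(3937.5) = 840 + 2756.25 = 3596.25
S = Yd − C = 3937.5 − 3596.25 = 341.25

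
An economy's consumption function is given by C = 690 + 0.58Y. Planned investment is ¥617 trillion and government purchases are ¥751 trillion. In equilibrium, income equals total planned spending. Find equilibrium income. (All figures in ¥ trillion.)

Y = 4900

Y = C + I + G = 690 + 0.58Y + 617 + 751
Y − 0.58Y = 2058
0.42Y = 2058, so Y = 2058/0.42 = 4900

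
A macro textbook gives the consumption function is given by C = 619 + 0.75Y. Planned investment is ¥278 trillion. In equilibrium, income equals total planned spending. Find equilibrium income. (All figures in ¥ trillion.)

Y = C + I = 619 + 0.75Y + 278
Y − 0.75Y = 897
0.25Y = 897, so Y = 897/0.25 = 3588

Y = 3588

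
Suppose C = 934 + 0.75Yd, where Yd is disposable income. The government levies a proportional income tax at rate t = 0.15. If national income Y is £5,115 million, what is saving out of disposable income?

Yd = (1 − 0.15)(5115) = 0.85(5115) = 4347.75
C = 934 + 0.75(4347.75) = 934 + 3260.8125 = 4194.8125
S = Yd − C = 4347.75 − 4194.8125 = 152.9375

S = 152.9375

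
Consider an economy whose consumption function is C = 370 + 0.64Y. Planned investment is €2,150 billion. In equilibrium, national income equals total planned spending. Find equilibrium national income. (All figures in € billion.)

Y = 7000

Y = C + I = 370 + 0.64Y + 2150
Y − 0.64Y = 2520
0.36Y = 2520, so Y = 2520/0.36 = 7000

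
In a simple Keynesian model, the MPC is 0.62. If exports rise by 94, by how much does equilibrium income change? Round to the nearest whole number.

The multiplier is 1/(1 − MPC) = 1/0.38.
ΔY = 94/0.38 = 247.37 ≈ 247

ΔY ≈ 247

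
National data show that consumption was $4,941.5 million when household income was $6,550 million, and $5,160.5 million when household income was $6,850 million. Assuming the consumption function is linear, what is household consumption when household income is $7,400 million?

C = 5562

MPC = (5160.5 − 4941.5)/(6850 − 6550) = 219/300 = 0.73
a = 4941.5 − 0.73(6550) = 4941.5 − 4781.5 = 160
C = 160 + 0.73(7400) = 160 + 5402 = 5562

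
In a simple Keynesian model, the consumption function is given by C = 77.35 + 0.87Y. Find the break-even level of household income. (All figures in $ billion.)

At break-even, C = Y: 77.35 + 0.87Y = Y
0.13Y = 77.35, so Y = 77.35/0.13 = 595

Y = 595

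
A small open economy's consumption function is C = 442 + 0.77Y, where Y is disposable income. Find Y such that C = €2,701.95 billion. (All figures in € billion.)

Y = 2935

442 + 0.77Y = 2701.95
0.77Y = 2259.95, so Y = 2259.95/0.77 = 2935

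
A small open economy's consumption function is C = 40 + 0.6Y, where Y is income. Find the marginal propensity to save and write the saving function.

MPS = 0.4; S = -40 + 0.4Y

MPS = 1 − MPC = 1 − 0.6 = 0.4
S = Y − C = -40 + 0.4Y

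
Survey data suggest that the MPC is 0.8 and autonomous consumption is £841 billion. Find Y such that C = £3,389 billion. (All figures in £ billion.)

841 + 0.8Y = 3389
0.8Y = 2548, so Y = 2548/0.8 = 3185

Y = 3185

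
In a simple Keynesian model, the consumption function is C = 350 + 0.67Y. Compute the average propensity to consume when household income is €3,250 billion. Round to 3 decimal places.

APC = 0.778

C = 350 + 0.67(3250) = 2527.5
APC = C/Y = 2527.5/3250 = 0.778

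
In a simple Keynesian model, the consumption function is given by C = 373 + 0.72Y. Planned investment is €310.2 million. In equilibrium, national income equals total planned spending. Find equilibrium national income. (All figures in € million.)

Y = 2440

Y = C + I = 373 + 0.72Y + 310.2
Y − 0.72Y = 683.2
0.28Y = 683.2, so Y = 683.2/0.28 = 2440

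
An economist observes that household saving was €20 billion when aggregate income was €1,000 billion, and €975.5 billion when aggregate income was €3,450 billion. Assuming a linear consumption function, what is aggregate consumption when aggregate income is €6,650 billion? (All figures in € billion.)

C = 4426.5

MPS = ΔS/ΔY = (975.5 − 20)/(3450 − 1000) = 955.5/2450 = 0.39
MPC = 1 − MPS = 0.61
Autonomous saving = 20 − 0.39(1000) = -370, so a = 370
C = 370 + 0.61(6650) = 370 + 4056.5 = 4426.5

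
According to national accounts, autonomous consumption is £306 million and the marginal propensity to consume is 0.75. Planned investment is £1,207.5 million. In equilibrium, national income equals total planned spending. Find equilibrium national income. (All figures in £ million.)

Y = C + I = 306 + 0.75Y + 1207.5
Y − 0.75Y = 1513.5
0.25Y = 1513.5, so Y = 1513.5/0.25 = 6054

Y = 6054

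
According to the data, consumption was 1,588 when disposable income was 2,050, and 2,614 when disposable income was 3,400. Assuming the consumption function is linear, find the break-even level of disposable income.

Y = 125

MPC = (2614 − 1588)/(3400 − 2050) = 1026/1350 = 0.76
a = 1588 − 0.76(2050) = 1588 − 1558 = 30
Break-even: Y = a/(1−MPC) = 30/0.24 = 125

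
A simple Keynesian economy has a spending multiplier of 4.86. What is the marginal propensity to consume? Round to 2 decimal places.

k = 1/(1 − MPC), so 1 − MPC = 1/k = 1/4.86 = 0.2058
MPC = 1 − 0.2058 = 0.79

MPC = 0.79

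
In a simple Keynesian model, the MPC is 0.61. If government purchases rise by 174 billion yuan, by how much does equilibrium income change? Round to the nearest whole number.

ΔY ≈ 446

The multiplier is 1/(1 − MPC) = 1/0.39.
ΔY = 174/0.39 = 446.15 ≈ 446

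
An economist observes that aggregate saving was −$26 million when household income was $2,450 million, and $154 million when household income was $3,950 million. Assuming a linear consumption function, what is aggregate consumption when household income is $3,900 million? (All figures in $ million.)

C = 3752

MPS = ΔS/ΔY = (154 − (-26))/(3950 − 2450) = 180/1500 = 0.12
MPC = 1 − MPS = 0.88
Autonomous saving = -26 − 0.12(2450) = -320, so a = 320
C = 320 + 0.88(3900) = 320 + 3432 = 3752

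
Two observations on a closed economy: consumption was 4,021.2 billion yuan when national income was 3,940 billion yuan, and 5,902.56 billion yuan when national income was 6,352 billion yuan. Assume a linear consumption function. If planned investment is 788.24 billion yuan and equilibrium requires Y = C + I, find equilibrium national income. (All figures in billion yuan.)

MPC = (5902.56 − 4021.2)/(6352 − 3940) = 1881.36/2412 = 0.78
a = 4021.2 − 0.78(3940) = 948
Equilibrium: Y = 948 + 0.78Y + 788.24
0.22Y = 1736.24, so Y = 1736.24/0.22 = 7892

Y = 7892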